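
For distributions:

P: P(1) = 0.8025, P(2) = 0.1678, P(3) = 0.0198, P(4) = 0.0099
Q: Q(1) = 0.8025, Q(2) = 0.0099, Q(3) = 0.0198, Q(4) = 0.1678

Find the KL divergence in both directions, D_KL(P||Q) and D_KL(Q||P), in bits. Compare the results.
D_KL(P||Q) = 0.6447 bits, D_KL(Q||P) = 0.6447 bits. The two directions give exactly the same value for this pair.

D_KL(P||Q) = Σ P(x) log₂(P(x)/Q(x))

Computing term by term:
  P(1)·log₂(P(1)/Q(1)) = 0.8025·log₂(0.8025/0.8025) = 0.00000
  P(2)·log₂(P(2)/Q(2)) = 0.1678·log₂(0.1678/0.0099) = 0.68516
  P(3)·log₂(P(3)/Q(3)) = 0.0198·log₂(0.0198/0.0198) = 0.00000
  P(4)·log₂(P(4)/Q(4)) = 0.0099·log₂(0.0099/0.1678) = -0.04042

D_KL(P||Q) = 0.00000 + 0.68516 + 0.00000 - 0.04042 = 0.64474 ≈ 0.6447 bits

D_KL(Q||P) = Σ Q(x) log₂(Q(x)/P(x))

Computing term by term:
  Q(1)·log₂(Q(1)/P(1)) = 0.8025·log₂(0.8025/0.8025) = 0.00000
  Q(2)·log₂(Q(2)/P(2)) = 0.0099·log₂(0.0099/0.1678) = -0.04042
  Q(3)·log₂(Q(3)/P(3)) = 0.0198·log₂(0.0198/0.0198) = 0.00000
  Q(4)·log₂(Q(4)/P(4)) = 0.1678·log₂(0.1678/0.0099) = 0.68516

D_KL(Q||P) = 0.00000 - 0.04042 + 0.00000 + 0.68516 = 0.64474 ≈ 0.6447 bits

These ARE equal here. Q is P with outcomes relabeled (Q(2) = P(4), Q(4) = P(2)) by a relabeling that is its own inverse, so the two sums contain exactly the same terms in a different order. This is a special case — KL divergence is not symmetric in general: D_KL(P||Q) ≠ D_KL(Q||P) for most P, Q.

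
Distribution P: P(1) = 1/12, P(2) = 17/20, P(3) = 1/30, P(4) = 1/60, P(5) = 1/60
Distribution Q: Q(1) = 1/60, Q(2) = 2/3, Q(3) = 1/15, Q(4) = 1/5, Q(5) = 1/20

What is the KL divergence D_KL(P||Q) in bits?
0.3719 bits

D_KL(P||Q) = Σ P(x) log₂(P(x)/Q(x))

Computing term by term:
  P(1)·log₂(P(1)/Q(1)) = (1/12)·log₂((1/12)/(1/60)) = 0.19349
  P(2)·log₂(P(2)/Q(2)) = (17/20)·log₂((17/20)/(2/3)) = 0.29792
  P(3)·log₂(P(3)/Q(3)) = (1/30)·log₂((1/30)/(1/15)) = -0.03333
  P(4)·log₂(P(4)/Q(4)) = (1/60)·log₂((1/60)/(1/5)) = -0.05975
  P(5)·log₂(P(5)/Q(5)) = (1/60)·log₂((1/60)/(1/20)) = -0.02642

D_KL(P||Q) = 0.19349 + 0.29792 - 0.03333 - 0.05975 - 0.02642 = 0.37191 ≈ 0.3719 bits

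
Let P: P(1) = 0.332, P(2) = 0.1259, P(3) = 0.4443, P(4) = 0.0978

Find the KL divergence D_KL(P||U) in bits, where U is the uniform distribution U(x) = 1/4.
0.2474 bits

U(i) = 1/4 for all i

D_KL(P||U) = Σ P(x) log₂(P(x) / (1/4))
           = Σ P(x) log₂(P(x)) + log₂(4)
           = log₂(4) - H(P)

H(P) = -Σ P(x) log₂(P(x)):
  -P(1)·log₂(P(1)) = -(0.332)·log₂(0.332) = 0.52813
  -P(2)·log₂(P(2)) = -(0.1259)·log₂(0.1259) = 0.37640
  -P(3)·log₂(P(3)) = -(0.4443)·log₂(0.4443) = 0.52001
  -P(4)·log₂(P(4)) = -(0.0978)·log₂(0.0978) = 0.32802
H(P) = 0.52813 + 0.37640 + 0.52001 + 0.32802 = 1.75256 bits

log₂(4) = 2.00000 bits

D_KL(P||U) = 2.00000 - 1.75256 = 0.24744 ≈ 0.2474 bits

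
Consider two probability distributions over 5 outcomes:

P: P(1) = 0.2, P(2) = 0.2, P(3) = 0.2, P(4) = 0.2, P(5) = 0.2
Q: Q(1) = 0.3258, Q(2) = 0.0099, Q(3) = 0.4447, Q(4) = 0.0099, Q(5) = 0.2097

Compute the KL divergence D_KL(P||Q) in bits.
1.3495 bits

D_KL(P||Q) = Σ P(x) log₂(P(x)/Q(x))

Computing term by term:
  P(1)·log₂(P(1)/Q(1)) = 0.2·log₂(0.2/0.3258) = -0.14080
  P(2)·log₂(P(2)/Q(2)) = 0.2·log₂(0.2/0.0099) = 0.86729
  P(3)·log₂(P(3)/Q(3)) = 0.2·log₂(0.2/0.4447) = -0.23057
  P(4)·log₂(P(4)/Q(4)) = 0.2·log₂(0.2/0.0099) = 0.86729
  P(5)·log₂(P(5)/Q(5)) = 0.2·log₂(0.2/0.2097) = -0.01367

D_KL(P||Q) = -0.14080 + 0.86729 - 0.23057 + 0.86729 - 0.01367 = 1.34954 ≈ 1.3495 bits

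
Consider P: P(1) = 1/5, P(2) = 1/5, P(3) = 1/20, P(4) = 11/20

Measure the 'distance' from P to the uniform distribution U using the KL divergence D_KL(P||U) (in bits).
0.3808 bits

U(i) = 1/4 for all i

D_KL(P||U) = Σ P(x) log₂(P(x) / (1/4))
           = Σ P(x) log₂(P(x)) + log₂(4)
           = log₂(4) - H(P)

H(P) = -Σ P(x) log₂(P(x)):
  -P(1)·log₂(P(1)) = -(1/5)·log₂(1/5) = 0.46439
  -P(2)·log₂(P(2)) = -(1/5)·log₂(1/5) = 0.46439
  -P(3)·log₂(P(3)) = -(1/20)·log₂(1/20) = 0.21610
  -P(4)·log₂(P(4)) = -(11/20)·log₂(11/20) = 0.47437
H(P) = 0.46439 + 0.46439 + 0.21610 + 0.47437 = 1.61925 bits

log₂(4) = 2.00000 bits

D_KL(P||U) = 2.00000 - 1.61925 = 0.38075 ≈ 0.3808 bits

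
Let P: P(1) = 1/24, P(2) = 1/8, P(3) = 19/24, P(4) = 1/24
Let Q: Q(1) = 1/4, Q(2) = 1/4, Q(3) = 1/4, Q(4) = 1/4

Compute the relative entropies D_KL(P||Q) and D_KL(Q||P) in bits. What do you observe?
D_KL(P||Q) = 0.9761 bits, D_KL(Q||P) = 1.1267 bits. The two directions give different values (D_KL(Q||P) exceeds D_KL(P||Q) by 0.1506 bits): KL divergence is asymmetric.

D_KL(P||Q) = Σ P(x) log₂(P(x)/Q(x))

Computing term by term:
  P(1)·log₂(P(1)/Q(1)) = (1/24)·log₂((1/24)/(1/4)) = -0.10771
  P(2)·log₂(P(2)/Q(2)) = (1/8)·log₂((1/8)/(1/4)) = -0.12500
  P(3)·log₂(P(3)/Q(3)) = (19/24)·log₂((19/24)/(1/4)) = 1.31651
  P(4)·log₂(P(4)/Q(4)) = (1/24)·log₂((1/24)/(1/4)) = -0.10771

D_KL(P||Q) = -0.10771 - 0.12500 + 1.31651 - 0.10771 = 0.97609 ≈ 0.9761 bits

D_KL(Q||P) = Σ Q(x) log₂(Q(x)/P(x))

Computing term by term:
  Q(1)·log₂(Q(1)/P(1)) = (1/4)·log₂((1/4)/(1/24)) = 0.64624
  Q(2)·log₂(Q(2)/P(2)) = (1/4)·log₂((1/4)/(1/8)) = 0.25000
  Q(3)·log₂(Q(3)/P(3)) = (1/4)·log₂((1/4)/(19/24)) = -0.41574
  Q(4)·log₂(Q(4)/P(4)) = (1/4)·log₂((1/4)/(1/24)) = 0.64624

D_KL(Q||P) = 0.64624 + 0.25000 - 0.41574 + 0.64624 = 1.12674 ≈ 1.1267 bits

These are NOT equal (difference: 0.1506 bits). KL divergence is asymmetric: D_KL(P||Q) ≠ D_KL(Q||P) in general.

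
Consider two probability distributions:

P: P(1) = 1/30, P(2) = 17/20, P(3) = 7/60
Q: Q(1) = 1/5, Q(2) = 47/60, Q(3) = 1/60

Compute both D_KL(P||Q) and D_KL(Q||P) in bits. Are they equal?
D_KL(P||Q) = 0.3415 bits, D_KL(Q||P) = 0.3779 bits. No, they are not equal.

D_KL(P||Q) = Σ P(x) log₂(P(x)/Q(x))

Computing term by term:
  P(1)·log₂(P(1)/Q(1)) = (1/30)·log₂((1/30)/(1/5)) = -0.08617
  P(2)·log₂(P(2)/Q(2)) = (17/20)·log₂((17/20)/(47/60)) = 0.10016
  P(3)·log₂(P(3)/Q(3)) = (7/60)·log₂((7/60)/(1/60)) = 0.32752

D_KL(P||Q) = -0.08617 + 0.10016 + 0.32752 = 0.34151 ≈ 0.3415 bits

D_KL(Q||P) = Σ Q(x) log₂(Q(x)/P(x))

Computing term by term:
  Q(1)·log₂(Q(1)/P(1)) = (1/5)·log₂((1/5)/(1/30)) = 0.51699
  Q(2)·log₂(Q(2)/P(2)) = (47/60)·log₂((47/60)/(17/20)) = -0.09231
  Q(3)·log₂(Q(3)/P(3)) = (1/60)·log₂((1/60)/(7/60)) = -0.04679

D_KL(Q||P) = 0.51699 - 0.09231 - 0.04679 = 0.37789 ≈ 0.3779 bits

These are NOT equal (difference: 0.0364 bits). KL divergence is asymmetric: D_KL(P||Q) ≠ D_KL(Q||P) in general.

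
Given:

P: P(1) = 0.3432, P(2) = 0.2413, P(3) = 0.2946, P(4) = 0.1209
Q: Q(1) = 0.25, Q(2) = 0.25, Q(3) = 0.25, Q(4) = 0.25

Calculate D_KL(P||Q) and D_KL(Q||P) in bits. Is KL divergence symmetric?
D_KL(P||Q) = 0.0876 bits, D_KL(Q||P) = 0.1013 bits. No, KL divergence is not symmetric.

D_KL(P||Q) = Σ P(x) log₂(P(x)/Q(x))

Computing term by term:
  P(1)·log₂(P(1)/Q(1)) = 0.3432·log₂(0.3432/0.25) = 0.15688
  P(2)·log₂(P(2)/Q(2)) = 0.2413·log₂(0.2413/0.25) = -0.01233
  P(3)·log₂(P(3)/Q(3)) = 0.2946·log₂(0.2946/0.25) = 0.06977
  P(4)·log₂(P(4)/Q(4)) = 0.1209·log₂(0.1209/0.25) = -0.12672

D_KL(P||Q) = 0.15688 - 0.01233 + 0.06977 - 0.12672 = 0.08760 ≈ 0.0876 bits

D_KL(Q||P) = Σ Q(x) log₂(Q(x)/P(x))

Computing term by term:
  Q(1)·log₂(Q(1)/P(1)) = 0.25·log₂(0.25/0.3432) = -0.11428
  Q(2)·log₂(Q(2)/P(2)) = 0.25·log₂(0.25/0.2413) = 0.01278
  Q(3)·log₂(Q(3)/P(3)) = 0.25·log₂(0.25/0.2946) = -0.05921
  Q(4)·log₂(Q(4)/P(4)) = 0.25·log₂(0.25/0.1209) = 0.26203

D_KL(Q||P) = -0.11428 + 0.01278 - 0.05921 + 0.26203 = 0.10132 ≈ 0.1013 bits

These are NOT equal (difference: 0.0137 bits). KL divergence is asymmetric: D_KL(P||Q) ≠ D_KL(Q||P) in general.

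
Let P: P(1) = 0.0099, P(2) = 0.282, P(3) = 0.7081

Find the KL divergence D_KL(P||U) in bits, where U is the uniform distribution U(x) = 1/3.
0.6514 bits

U(i) = 1/3 for all i

D_KL(P||U) = Σ P(x) log₂(P(x) / (1/3))
           = Σ P(x) log₂(P(x)) + log₂(3)
           = log₂(3) - H(P)

H(P) = -Σ P(x) log₂(P(x)):
  -P(1)·log₂(P(1)) = -(0.0099)·log₂(0.0099) = 0.06592
  -P(2)·log₂(P(2)) = -(0.282)·log₂(0.282) = 0.51500
  -P(3)·log₂(P(3)) = -(0.7081)·log₂(0.7081) = 0.35262
H(P) = 0.06592 + 0.51500 + 0.35262 = 0.93354 bits

log₂(3) = 1.58496 bits

D_KL(P||U) = 1.58496 - 0.93354 = 0.65142 ≈ 0.6514 bits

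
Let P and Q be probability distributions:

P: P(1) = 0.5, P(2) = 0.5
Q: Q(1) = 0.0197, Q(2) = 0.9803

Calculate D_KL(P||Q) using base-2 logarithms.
1.8472 bits

D_KL(P||Q) = Σ P(x) log₂(P(x)/Q(x))

Computing term by term:
  P(1)·log₂(P(1)/Q(1)) = 0.5·log₂(0.5/0.0197) = 2.33283
  P(2)·log₂(P(2)/Q(2)) = 0.5·log₂(0.5/0.9803) = -0.48565

D_KL(P||Q) = 2.33283 - 0.48565 = 1.84718 ≈ 1.8472 bits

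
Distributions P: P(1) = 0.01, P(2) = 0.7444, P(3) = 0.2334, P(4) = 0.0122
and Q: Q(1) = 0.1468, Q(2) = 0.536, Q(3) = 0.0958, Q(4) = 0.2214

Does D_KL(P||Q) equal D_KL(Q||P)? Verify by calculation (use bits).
D_KL(P||Q) = 0.5628 bits, D_KL(Q||P) = 1.1177 bits. No — D_KL(P||Q) ≠ D_KL(Q||P) for this pair.

D_KL(P||Q) = Σ P(x) log₂(P(x)/Q(x))

Computing term by term:
  P(1)·log₂(P(1)/Q(1)) = 0.01·log₂(0.01/0.1468) = -0.03876
  P(2)·log₂(P(2)/Q(2)) = 0.7444·log₂(0.7444/0.536) = 0.35273
  P(3)·log₂(P(3)/Q(3)) = 0.2334·log₂(0.2334/0.0958) = 0.29985
  P(4)·log₂(P(4)/Q(4)) = 0.0122·log₂(0.0122/0.2214) = -0.05102

D_KL(P||Q) = -0.03876 + 0.35273 + 0.29985 - 0.05102 = 0.56280 ≈ 0.5628 bits

D_KL(Q||P) = Σ Q(x) log₂(Q(x)/P(x))

Computing term by term:
  Q(1)·log₂(Q(1)/P(1)) = 0.1468·log₂(0.1468/0.01) = 0.56896
  Q(2)·log₂(Q(2)/P(2)) = 0.536·log₂(0.536/0.7444) = -0.25398
  Q(3)·log₂(Q(3)/P(3)) = 0.0958·log₂(0.0958/0.2334) = -0.12307
  Q(4)·log₂(Q(4)/P(4)) = 0.2214·log₂(0.2214/0.0122) = 0.92583

D_KL(Q||P) = 0.56896 - 0.25398 - 0.12307 + 0.92583 = 1.11774 ≈ 1.1177 bits

These are NOT equal (difference: 0.5549 bits). KL divergence is asymmetric: D_KL(P||Q) ≠ D_KL(Q||P) in general.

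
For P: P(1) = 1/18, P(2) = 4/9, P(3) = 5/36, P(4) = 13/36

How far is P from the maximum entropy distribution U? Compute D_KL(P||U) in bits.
0.3222 bits

U(i) = 1/4 for all i

D_KL(P||U) = Σ P(x) log₂(P(x) / (1/4))
           = Σ P(x) log₂(P(x)) + log₂(4)
           = log₂(4) - H(P)

H(P) = -Σ P(x) log₂(P(x)):
  -P(1)·log₂(P(1)) = -(1/18)·log₂(1/18) = 0.23166
  -P(2)·log₂(P(2)) = -(4/9)·log₂(4/9) = 0.51997
  -P(3)·log₂(P(3)) = -(5/36)·log₂(5/36) = 0.39556
  -P(4)·log₂(P(4)) = -(13/36)·log₂(13/36) = 0.53065
H(P) = 0.23166 + 0.51997 + 0.39556 + 0.53065 = 1.67784 bits

log₂(4) = 2.00000 bits

D_KL(P||U) = 2.00000 - 1.67784 = 0.32216 ≈ 0.3222 bits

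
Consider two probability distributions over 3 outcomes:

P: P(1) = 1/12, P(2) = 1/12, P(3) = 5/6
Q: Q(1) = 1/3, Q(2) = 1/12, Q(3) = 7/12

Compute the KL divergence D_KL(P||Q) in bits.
0.2621 bits

D_KL(P||Q) = Σ P(x) log₂(P(x)/Q(x))

Computing term by term:
  P(1)·log₂(P(1)/Q(1)) = (1/12)·log₂((1/12)/(1/3)) = -0.16667
  P(2)·log₂(P(2)/Q(2)) = (1/12)·log₂((1/12)/(1/12)) = 0.00000
  P(3)·log₂(P(3)/Q(3)) = (5/6)·log₂((5/6)/(7/12)) = 0.42881

D_KL(P||Q) = -0.16667 + 0.00000 + 0.42881 = 0.26214 ≈ 0.2621 bits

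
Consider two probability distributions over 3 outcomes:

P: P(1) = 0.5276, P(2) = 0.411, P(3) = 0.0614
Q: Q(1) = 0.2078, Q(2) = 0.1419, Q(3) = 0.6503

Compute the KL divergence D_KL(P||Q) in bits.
1.1308 bits

D_KL(P||Q) = Σ P(x) log₂(P(x)/Q(x))

Computing term by term:
  P(1)·log₂(P(1)/Q(1)) = 0.5276·log₂(0.5276/0.2078) = 0.70923
  P(2)·log₂(P(2)/Q(2)) = 0.411·log₂(0.411/0.1419) = 0.63058
  P(3)·log₂(P(3)/Q(3)) = 0.0614·log₂(0.0614/0.6503) = -0.20905

D_KL(P||Q) = 0.70923 + 0.63058 - 0.20905 = 1.13076 ≈ 1.1308 bits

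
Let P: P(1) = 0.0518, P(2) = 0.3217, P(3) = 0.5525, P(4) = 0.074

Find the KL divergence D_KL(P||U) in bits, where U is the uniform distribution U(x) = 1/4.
0.5015 bits

U(i) = 1/4 for all i

D_KL(P||U) = Σ P(x) log₂(P(x) / (1/4))
           = Σ P(x) log₂(P(x)) + log₂(4)
           = log₂(4) - H(P)

H(P) = -Σ P(x) log₂(P(x)):
  -P(1)·log₂(P(1)) = -(0.0518)·log₂(0.0518) = 0.22123
  -P(2)·log₂(P(2)) = -(0.3217)·log₂(0.3217) = 0.52637
  -P(3)·log₂(P(3)) = -(0.5525)·log₂(0.5525) = 0.47291
  -P(4)·log₂(P(4)) = -(0.074)·log₂(0.074) = 0.27797
H(P) = 0.22123 + 0.52637 + 0.47291 + 0.27797 = 1.49848 bits

log₂(4) = 2.00000 bits

D_KL(P||U) = 2.00000 - 1.49848 = 0.50152 ≈ 0.5015 bits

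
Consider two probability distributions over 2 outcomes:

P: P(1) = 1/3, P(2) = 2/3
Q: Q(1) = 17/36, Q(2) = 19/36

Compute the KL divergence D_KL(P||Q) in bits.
0.0572 bits

D_KL(P||Q) = Σ P(x) log₂(P(x)/Q(x))

Computing term by term:
  P(1)·log₂(P(1)/Q(1)) = (1/3)·log₂((1/3)/(17/36)) = -0.16750
  P(2)·log₂(P(2)/Q(2)) = (2/3)·log₂((2/3)/(19/36)) = 0.22469

D_KL(P||Q) = -0.16750 + 0.22469 = 0.05719 ≈ 0.0572 bits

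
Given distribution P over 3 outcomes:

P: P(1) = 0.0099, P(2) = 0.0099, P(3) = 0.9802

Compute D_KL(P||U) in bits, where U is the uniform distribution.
1.4248 bits

U(i) = 1/3 for all i

D_KL(P||U) = Σ P(x) log₂(P(x) / (1/3))
           = Σ P(x) log₂(P(x)) + log₂(3)
           = log₂(3) - H(P)

H(P) = -Σ P(x) log₂(P(x)):
  -P(1)·log₂(P(1)) = -(0.0099)·log₂(0.0099) = 0.06592
  -P(2)·log₂(P(2)) = -(0.0099)·log₂(0.0099) = 0.06592
  -P(3)·log₂(P(3)) = -(0.9802)·log₂(0.9802) = 0.02828
H(P) = 0.06592 + 0.06592 + 0.02828 = 0.16012 bits

log₂(3) = 1.58496 bits

D_KL(P||U) = 1.58496 - 0.16012 = 1.42484 ≈ 1.4248 bits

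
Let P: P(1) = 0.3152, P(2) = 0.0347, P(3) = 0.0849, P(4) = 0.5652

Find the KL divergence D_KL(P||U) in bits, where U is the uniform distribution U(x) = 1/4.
0.5394 bits

U(i) = 1/4 for all i

D_KL(P||U) = Σ P(x) log₂(P(x) / (1/4))
           = Σ P(x) log₂(P(x)) + log₂(4)
           = log₂(4) - H(P)

H(P) = -Σ P(x) log₂(P(x)):
  -P(1)·log₂(P(1)) = -(0.3152)·log₂(0.3152) = 0.52502
  -P(2)·log₂(P(2)) = -(0.0347)·log₂(0.0347) = 0.16826
  -P(3)·log₂(P(3)) = -(0.0849)·log₂(0.0849) = 0.30208
  -P(4)·log₂(P(4)) = -(0.5652)·log₂(0.5652) = 0.46525
H(P) = 0.52502 + 0.16826 + 0.30208 + 0.46525 = 1.46061 bits

log₂(4) = 2.00000 bits

D_KL(P||U) = 2.00000 - 1.46061 = 0.53939 ≈ 0.5394 bits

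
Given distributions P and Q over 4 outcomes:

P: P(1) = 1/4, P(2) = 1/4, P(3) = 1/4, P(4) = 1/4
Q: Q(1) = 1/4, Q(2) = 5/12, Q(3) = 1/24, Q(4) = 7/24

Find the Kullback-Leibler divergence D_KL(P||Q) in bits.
0.4064 bits

D_KL(P||Q) = Σ P(x) log₂(P(x)/Q(x))

Computing term by term:
  P(1)·log₂(P(1)/Q(1)) = (1/4)·log₂((1/4)/(1/4)) = 0.00000
  P(2)·log₂(P(2)/Q(2)) = (1/4)·log₂((1/4)/(5/12)) = -0.18424
  P(3)·log₂(P(3)/Q(3)) = (1/4)·log₂((1/4)/(1/24)) = 0.64624
  P(4)·log₂(P(4)/Q(4)) = (1/4)·log₂((1/4)/(7/24)) = -0.05560

D_KL(P||Q) = 0.00000 - 0.18424 + 0.64624 - 0.05560 = 0.40640 ≈ 0.4064 bits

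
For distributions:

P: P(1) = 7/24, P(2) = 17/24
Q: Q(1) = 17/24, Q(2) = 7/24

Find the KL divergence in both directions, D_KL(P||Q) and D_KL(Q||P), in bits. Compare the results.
D_KL(P||Q) = 0.5334 bits, D_KL(Q||P) = 0.5334 bits. The two directions give exactly the same value for this pair.

D_KL(P||Q) = Σ P(x) log₂(P(x)/Q(x))

Computing term by term:
  P(1)·log₂(P(1)/Q(1)) = (7/24)·log₂((7/24)/(17/24)) = -0.37336
  P(2)·log₂(P(2)/Q(2)) = (17/24)·log₂((17/24)/(7/24)) = 0.90674

D_KL(P||Q) = -0.37336 + 0.90674 = 0.53338 ≈ 0.5334 bits

D_KL(Q||P) = Σ Q(x) log₂(Q(x)/P(x))

Computing term by term:
  Q(1)·log₂(Q(1)/P(1)) = (17/24)·log₂((17/24)/(7/24)) = 0.90674
  Q(2)·log₂(Q(2)/P(2)) = (7/24)·log₂((7/24)/(17/24)) = -0.37336

D_KL(Q||P) = 0.90674 - 0.37336 = 0.53338 ≈ 0.5334 bits

These ARE equal here. Q is P with outcomes relabeled (Q(1) = P(2), Q(2) = P(1)) by a relabeling that is its own inverse, so the two sums contain exactly the same terms in a different order. This is a special case — KL divergence is not symmetric in general: D_KL(P||Q) ≠ D_KL(Q||P) for most P, Q.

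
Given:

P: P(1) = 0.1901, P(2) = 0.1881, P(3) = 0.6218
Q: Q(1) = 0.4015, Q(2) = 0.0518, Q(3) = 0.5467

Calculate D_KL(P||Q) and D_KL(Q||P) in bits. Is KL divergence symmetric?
D_KL(P||Q) = 0.2604 bits, D_KL(Q||P) = 0.2352 bits. No, KL divergence is not symmetric.

D_KL(P||Q) = Σ P(x) log₂(P(x)/Q(x))

Computing term by term:
  P(1)·log₂(P(1)/Q(1)) = 0.1901·log₂(0.1901/0.4015) = -0.20505
  P(2)·log₂(P(2)/Q(2)) = 0.1881·log₂(0.1881/0.0518) = 0.34996
  P(3)·log₂(P(3)/Q(3)) = 0.6218·log₂(0.6218/0.5467) = 0.11547

D_KL(P||Q) = -0.20505 + 0.34996 + 0.11547 = 0.26038 ≈ 0.2604 bits

D_KL(Q||P) = Σ Q(x) log₂(Q(x)/P(x))

Computing term by term:
  Q(1)·log₂(Q(1)/P(1)) = 0.4015·log₂(0.4015/0.1901) = 0.43307
  Q(2)·log₂(Q(2)/P(2)) = 0.0518·log₂(0.0518/0.1881) = -0.09637
  Q(3)·log₂(Q(3)/P(3)) = 0.5467·log₂(0.5467/0.6218) = -0.10152

D_KL(Q||P) = 0.43307 - 0.09637 - 0.10152 = 0.23518 ≈ 0.2352 bits

These are NOT equal (difference: 0.0252 bits). KL divergence is asymmetric: D_KL(P||Q) ≠ D_KL(Q||P) in general.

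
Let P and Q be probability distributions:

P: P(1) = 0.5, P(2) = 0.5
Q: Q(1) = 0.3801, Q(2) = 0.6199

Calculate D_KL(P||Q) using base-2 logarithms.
0.0427 bits

D_KL(P||Q) = Σ P(x) log₂(P(x)/Q(x))

Computing term by term:
  P(1)·log₂(P(1)/Q(1)) = 0.5·log₂(0.5/0.3801) = 0.19777
  P(2)·log₂(P(2)/Q(2)) = 0.5·log₂(0.5/0.6199) = -0.15505

D_KL(P||Q) = 0.19777 - 0.15505 = 0.04272 ≈ 0.0427 bits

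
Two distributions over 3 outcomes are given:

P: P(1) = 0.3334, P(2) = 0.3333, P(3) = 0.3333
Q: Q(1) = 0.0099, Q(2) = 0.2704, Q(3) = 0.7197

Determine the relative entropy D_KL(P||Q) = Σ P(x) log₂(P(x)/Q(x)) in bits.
1.4220 bits

D_KL(P||Q) = Σ P(x) log₂(P(x)/Q(x))

Computing term by term:
  P(1)·log₂(P(1)/Q(1)) = 0.3334·log₂(0.3334/0.0099) = 1.69157
  P(2)·log₂(P(2)/Q(2)) = 0.3333·log₂(0.3333/0.2704) = 0.10057
  P(3)·log₂(P(3)/Q(3)) = 0.3333·log₂(0.3333/0.7197) = -0.37015

D_KL(P||Q) = 1.69157 + 0.10057 - 0.37015 = 1.42199 ≈ 1.4220 bits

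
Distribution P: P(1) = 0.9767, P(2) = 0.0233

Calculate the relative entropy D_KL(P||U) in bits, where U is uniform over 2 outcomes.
0.8404 bits

U(i) = 1/2 for all i

D_KL(P||U) = Σ P(x) log₂(P(x) / (1/2))
           = Σ P(x) log₂(P(x)) + log₂(2)
           = log₂(2) - H(P)

H(P) = -Σ P(x) log₂(P(x)):
  -P(1)·log₂(P(1)) = -(0.9767)·log₂(0.9767) = 0.03322
  -P(2)·log₂(P(2)) = -(0.0233)·log₂(0.0233) = 0.12637
H(P) = 0.03322 + 0.12637 = 0.15959 bits

log₂(2) = 1.00000 bits

D_KL(P||U) = 1.00000 - 0.15959 = 0.84041 ≈ 0.8404 bits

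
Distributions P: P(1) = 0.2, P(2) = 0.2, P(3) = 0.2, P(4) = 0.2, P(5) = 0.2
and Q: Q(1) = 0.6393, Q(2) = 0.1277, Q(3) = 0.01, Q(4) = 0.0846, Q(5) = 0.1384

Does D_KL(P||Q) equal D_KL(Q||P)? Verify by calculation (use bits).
D_KL(P||Q) = 1.0130 bits, D_KL(Q||P) = 0.7674 bits. No — D_KL(P||Q) ≠ D_KL(Q||P) for this pair.

D_KL(P||Q) = Σ P(x) log₂(P(x)/Q(x))

Computing term by term:
  P(1)·log₂(P(1)/Q(1)) = 0.2·log₂(0.2/0.6393) = -0.33530
  P(2)·log₂(P(2)/Q(2)) = 0.2·log₂(0.2/0.1277) = 0.12945
  P(3)·log₂(P(3)/Q(3)) = 0.2·log₂(0.2/0.01) = 0.86439
  P(4)·log₂(P(4)/Q(4)) = 0.2·log₂(0.2/0.0846) = 0.24825
  P(5)·log₂(P(5)/Q(5)) = 0.2·log₂(0.2/0.1384) = 0.10623

D_KL(P||Q) = -0.33530 + 0.12945 + 0.86439 + 0.24825 + 0.10623 = 1.01302 ≈ 1.0130 bits

D_KL(Q||P) = Σ Q(x) log₂(Q(x)/P(x))

Computing term by term:
  Q(1)·log₂(Q(1)/P(1)) = 0.6393·log₂(0.6393/0.2) = 1.07178
  Q(2)·log₂(Q(2)/P(2)) = 0.1277·log₂(0.1277/0.2) = -0.08265
  Q(3)·log₂(Q(3)/P(3)) = 0.01·log₂(0.01/0.2) = -0.04322
  Q(4)·log₂(Q(4)/P(4)) = 0.0846·log₂(0.0846/0.2) = -0.10501
  Q(5)·log₂(Q(5)/P(5)) = 0.1384·log₂(0.1384/0.2) = -0.07351

D_KL(Q||P) = 1.07178 - 0.08265 - 0.04322 - 0.10501 - 0.07351 = 0.76739 ≈ 0.7674 bits

These are NOT equal (difference: 0.2456 bits). KL divergence is asymmetric: D_KL(P||Q) ≠ D_KL(Q||P) in general.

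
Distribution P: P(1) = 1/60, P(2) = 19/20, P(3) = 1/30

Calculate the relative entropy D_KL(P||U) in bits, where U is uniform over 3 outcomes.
1.2527 bits

U(i) = 1/3 for all i

D_KL(P||U) = Σ P(x) log₂(P(x) / (1/3))
           = Σ P(x) log₂(P(x)) + log₂(3)
           = log₂(3) - H(P)

H(P) = -Σ P(x) log₂(P(x)):
  -P(1)·log₂(P(1)) = -(1/60)·log₂(1/60) = 0.09845
  -P(2)·log₂(P(2)) = -(19/20)·log₂(19/20) = 0.07030
  -P(3)·log₂(P(3)) = -(1/30)·log₂(1/30) = 0.16356
H(P) = 0.09845 + 0.07030 + 0.16356 = 0.33231 bits

log₂(3) = 1.58496 bits

D_KL(P||U) = 1.58496 - 0.33231 = 1.25265 ≈ 1.2527 bits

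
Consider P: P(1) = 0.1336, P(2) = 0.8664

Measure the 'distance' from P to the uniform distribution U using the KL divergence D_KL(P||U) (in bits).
0.4328 bits

U(i) = 1/2 for all i

D_KL(P||U) = Σ P(x) log₂(P(x) / (1/2))
           = Σ P(x) log₂(P(x)) + log₂(2)
           = log₂(2) - H(P)

H(P) = -Σ P(x) log₂(P(x)):
  -P(1)·log₂(P(1)) = -(0.1336)·log₂(0.1336) = 0.38798
  -P(2)·log₂(P(2)) = -(0.8664)·log₂(0.8664) = 0.17925
H(P) = 0.38798 + 0.17925 = 0.56723 bits

log₂(2) = 1.00000 bits

D_KL(P||U) = 1.00000 - 0.56723 = 0.43277 ≈ 0.4328 bits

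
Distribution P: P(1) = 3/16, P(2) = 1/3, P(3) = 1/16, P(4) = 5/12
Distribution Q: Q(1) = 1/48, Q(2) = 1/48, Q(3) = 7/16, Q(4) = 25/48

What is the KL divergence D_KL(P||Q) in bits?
1.6181 bits

D_KL(P||Q) = Σ P(x) log₂(P(x)/Q(x))

Computing term by term:
  P(1)·log₂(P(1)/Q(1)) = (3/16)·log₂((3/16)/(1/48)) = 0.59436
  P(2)·log₂(P(2)/Q(2)) = (1/3)·log₂((1/3)/(1/48)) = 1.33333
  P(3)·log₂(P(3)/Q(3)) = (1/16)·log₂((1/16)/(7/16)) = -0.17546
  P(4)·log₂(P(4)/Q(4)) = (5/12)·log₂((5/12)/(25/48)) = -0.13414

D_KL(P||Q) = 0.59436 + 1.33333 - 0.17546 - 0.13414 = 1.61809 ≈ 1.6181 bits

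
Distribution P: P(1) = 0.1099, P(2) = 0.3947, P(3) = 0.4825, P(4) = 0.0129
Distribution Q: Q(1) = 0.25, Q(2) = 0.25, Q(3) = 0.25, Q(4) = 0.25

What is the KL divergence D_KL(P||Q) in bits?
0.5323 bits

D_KL(P||Q) = Σ P(x) log₂(P(x)/Q(x))

Computing term by term:
  P(1)·log₂(P(1)/Q(1)) = 0.1099·log₂(0.1099/0.25) = -0.13031
  P(2)·log₂(P(2)/Q(2)) = 0.3947·log₂(0.3947/0.25) = 0.26004
  P(3)·log₂(P(3)/Q(3)) = 0.4825·log₂(0.4825/0.25) = 0.45770
  P(4)·log₂(P(4)/Q(4)) = 0.0129·log₂(0.0129/0.25) = -0.05517

D_KL(P||Q) = -0.13031 + 0.26004 + 0.45770 - 0.05517 = 0.53226 ≈ 0.5323 bits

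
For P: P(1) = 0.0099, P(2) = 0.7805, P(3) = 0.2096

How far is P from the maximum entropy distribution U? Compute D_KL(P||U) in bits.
0.7675 bits

U(i) = 1/3 for all i

D_KL(P||U) = Σ P(x) log₂(P(x) / (1/3))
           = Σ P(x) log₂(P(x)) + log₂(3)
           = log₂(3) - H(P)

H(P) = -Σ P(x) log₂(P(x)):
  -P(1)·log₂(P(1)) = -(0.0099)·log₂(0.0099) = 0.06592
  -P(2)·log₂(P(2)) = -(0.7805)·log₂(0.7805) = 0.27905
  -P(3)·log₂(P(3)) = -(0.2096)·log₂(0.2096) = 0.47250
H(P) = 0.06592 + 0.27905 + 0.47250 = 0.81747 bits

log₂(3) = 1.58496 bits

D_KL(P||U) = 1.58496 - 0.81747 = 0.76749 ≈ 0.7675 bits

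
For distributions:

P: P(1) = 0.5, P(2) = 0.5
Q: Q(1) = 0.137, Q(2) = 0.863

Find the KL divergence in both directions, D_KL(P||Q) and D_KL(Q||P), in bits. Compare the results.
D_KL(P||Q) = 0.5402 bits, D_KL(Q||P) = 0.4237 bits. D_KL(P||Q) is larger than D_KL(Q||P) by 0.1165 bits; the two directions differ.

D_KL(P||Q) = Σ P(x) log₂(P(x)/Q(x))

Computing term by term:
  P(1)·log₂(P(1)/Q(1)) = 0.5·log₂(0.5/0.137) = 0.93388
  P(2)·log₂(P(2)/Q(2)) = 0.5·log₂(0.5/0.863) = -0.39372

D_KL(P||Q) = 0.93388 - 0.39372 = 0.54016 ≈ 0.5402 bits

D_KL(Q||P) = Σ Q(x) log₂(Q(x)/P(x))

Computing term by term:
  Q(1)·log₂(Q(1)/P(1)) = 0.137·log₂(0.137/0.5) = -0.25588
  Q(2)·log₂(Q(2)/P(2)) = 0.863·log₂(0.863/0.5) = 0.67955

D_KL(Q||P) = -0.25588 + 0.67955 = 0.42367 ≈ 0.4237 bits

These are NOT equal (difference: 0.1165 bits). KL divergence is asymmetric: D_KL(P||Q) ≠ D_KL(Q||P) in general.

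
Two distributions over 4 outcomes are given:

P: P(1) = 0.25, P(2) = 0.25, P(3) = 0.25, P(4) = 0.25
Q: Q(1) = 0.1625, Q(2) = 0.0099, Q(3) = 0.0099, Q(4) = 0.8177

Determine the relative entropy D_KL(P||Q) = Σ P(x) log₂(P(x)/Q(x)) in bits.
2.0571 bits

D_KL(P||Q) = Σ P(x) log₂(P(x)/Q(x))

Computing term by term:
  P(1)·log₂(P(1)/Q(1)) = 0.25·log₂(0.25/0.1625) = 0.15537
  P(2)·log₂(P(2)/Q(2)) = 0.25·log₂(0.25/0.0099) = 1.16459
  P(3)·log₂(P(3)/Q(3)) = 0.25·log₂(0.25/0.0099) = 1.16459
  P(4)·log₂(P(4)/Q(4)) = 0.25·log₂(0.25/0.8177) = -0.42741

D_KL(P||Q) = 0.15537 + 1.16459 + 1.16459 - 0.42741 = 2.05714 ≈ 2.0571 bits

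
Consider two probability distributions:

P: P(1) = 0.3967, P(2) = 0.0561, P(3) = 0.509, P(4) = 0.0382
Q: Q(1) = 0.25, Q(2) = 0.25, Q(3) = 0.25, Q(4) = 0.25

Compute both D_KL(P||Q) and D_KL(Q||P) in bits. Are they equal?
D_KL(P||Q) = 0.5619 bits, D_KL(Q||P) = 0.7936 bits. No, they are not equal.

D_KL(P||Q) = Σ P(x) log₂(P(x)/Q(x))

Computing term by term:
  P(1)·log₂(P(1)/Q(1)) = 0.3967·log₂(0.3967/0.25) = 0.26425
  P(2)·log₂(P(2)/Q(2)) = 0.0561·log₂(0.0561/0.25) = -0.12094
  P(3)·log₂(P(3)/Q(3)) = 0.509·log₂(0.509/0.25) = 0.52210
  P(4)·log₂(P(4)/Q(4)) = 0.0382·log₂(0.0382/0.25) = -0.10353

D_KL(P||Q) = 0.26425 - 0.12094 + 0.52210 - 0.10353 = 0.56188 ≈ 0.5619 bits

D_KL(Q||P) = Σ Q(x) log₂(Q(x)/P(x))

Computing term by term:
  Q(1)·log₂(Q(1)/P(1)) = 0.25·log₂(0.25/0.3967) = -0.16653
  Q(2)·log₂(Q(2)/P(2)) = 0.25·log₂(0.25/0.0561) = 0.53896
  Q(3)·log₂(Q(3)/P(3)) = 0.25·log₂(0.25/0.509) = -0.25643
  Q(4)·log₂(Q(4)/P(4)) = 0.25·log₂(0.25/0.0382) = 0.67757

D_KL(Q||P) = -0.16653 + 0.53896 - 0.25643 + 0.67757 = 0.79357 ≈ 0.7936 bits

These are NOT equal (difference: 0.2317 bits). KL divergence is asymmetric: D_KL(P||Q) ≠ D_KL(Q||P) in general.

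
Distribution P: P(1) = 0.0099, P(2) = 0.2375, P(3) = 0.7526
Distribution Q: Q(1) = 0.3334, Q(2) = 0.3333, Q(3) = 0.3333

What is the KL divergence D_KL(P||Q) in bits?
0.7180 bits

D_KL(P||Q) = Σ P(x) log₂(P(x)/Q(x))

Computing term by term:
  P(1)·log₂(P(1)/Q(1)) = 0.0099·log₂(0.0099/0.3334) = -0.05023
  P(2)·log₂(P(2)/Q(2)) = 0.2375·log₂(0.2375/0.3333) = -0.11611
  P(3)·log₂(P(3)/Q(3)) = 0.7526·log₂(0.7526/0.3333) = 0.88435

D_KL(P||Q) = -0.05023 - 0.11611 + 0.88435 = 0.71801 ≈ 0.7180 bits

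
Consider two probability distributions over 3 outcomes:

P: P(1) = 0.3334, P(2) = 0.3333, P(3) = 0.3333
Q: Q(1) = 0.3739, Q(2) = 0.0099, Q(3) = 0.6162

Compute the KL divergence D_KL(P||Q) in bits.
1.3403 bits

D_KL(P||Q) = Σ P(x) log₂(P(x)/Q(x))

Computing term by term:
  P(1)·log₂(P(1)/Q(1)) = 0.3334·log₂(0.3334/0.3739) = -0.05514
  P(2)·log₂(P(2)/Q(2)) = 0.3333·log₂(0.3333/0.0099) = 1.69091
  P(3)·log₂(P(3)/Q(3)) = 0.3333·log₂(0.3333/0.6162) = -0.29550

D_KL(P||Q) = -0.05514 + 1.69091 - 0.29550 = 1.34027 ≈ 1.3403 bits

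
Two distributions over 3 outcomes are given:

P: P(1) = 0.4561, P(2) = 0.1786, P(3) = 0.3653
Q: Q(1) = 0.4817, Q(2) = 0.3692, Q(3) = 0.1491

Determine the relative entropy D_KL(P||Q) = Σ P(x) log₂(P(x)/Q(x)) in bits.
0.2492 bits

D_KL(P||Q) = Σ P(x) log₂(P(x)/Q(x))

Computing term by term:
  P(1)·log₂(P(1)/Q(1)) = 0.4561·log₂(0.4561/0.4817) = -0.03593
  P(2)·log₂(P(2)/Q(2)) = 0.1786·log₂(0.1786/0.3692) = -0.18711
  P(3)·log₂(P(3)/Q(3)) = 0.3653·log₂(0.3653/0.1491) = 0.47226

D_KL(P||Q) = -0.03593 - 0.18711 + 0.47226 = 0.24922 ≈ 0.2492 bits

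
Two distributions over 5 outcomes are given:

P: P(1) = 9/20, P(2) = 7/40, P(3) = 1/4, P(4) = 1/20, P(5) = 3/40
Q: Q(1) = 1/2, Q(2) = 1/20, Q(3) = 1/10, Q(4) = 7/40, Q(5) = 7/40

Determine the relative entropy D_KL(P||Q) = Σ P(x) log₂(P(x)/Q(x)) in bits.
0.3963 bits

D_KL(P||Q) = Σ P(x) log₂(P(x)/Q(x))

Computing term by term:
  P(1)·log₂(P(1)/Q(1)) = (9/20)·log₂((9/20)/(1/2)) = -0.06840
  P(2)·log₂(P(2)/Q(2)) = (7/40)·log₂((7/40)/(1/20)) = 0.31629
  P(3)·log₂(P(3)/Q(3)) = (1/4)·log₂((1/4)/(1/10)) = 0.33048
  P(4)·log₂(P(4)/Q(4)) = (1/20)·log₂((1/20)/(7/40)) = -0.09037
  P(5)·log₂(P(5)/Q(5)) = (3/40)·log₂((3/40)/(7/40)) = -0.09168

D_KL(P||Q) = -0.06840 + 0.31629 + 0.33048 - 0.09037 - 0.09168 = 0.39632 ≈ 0.3963 bits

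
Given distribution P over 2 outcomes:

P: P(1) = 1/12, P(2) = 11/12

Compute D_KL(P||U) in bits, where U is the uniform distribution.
0.5862 bits

U(i) = 1/2 for all i

D_KL(P||U) = Σ P(x) log₂(P(x) / (1/2))
           = Σ P(x) log₂(P(x)) + log₂(2)
           = log₂(2) - H(P)

H(P) = -Σ P(x) log₂(P(x)):
  -P(1)·log₂(P(1)) = -(1/12)·log₂(1/12) = 0.29875
  -P(2)·log₂(P(2)) = -(11/12)·log₂(11/12) = 0.11507
H(P) = 0.29875 + 0.11507 = 0.41382 bits

log₂(2) = 1.00000 bits

D_KL(P||U) = 1.00000 - 0.41382 = 0.58618 ≈ 0.5862 bits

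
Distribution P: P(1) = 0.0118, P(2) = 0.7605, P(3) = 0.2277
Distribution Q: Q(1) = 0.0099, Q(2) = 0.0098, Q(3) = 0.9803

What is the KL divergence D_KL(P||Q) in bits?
4.2979 bits

D_KL(P||Q) = Σ P(x) log₂(P(x)/Q(x))

Computing term by term:
  P(1)·log₂(P(1)/Q(1)) = 0.0118·log₂(0.0118/0.0099) = 0.00299
  P(2)·log₂(P(2)/Q(2)) = 0.7605·log₂(0.7605/0.0098) = 4.77444
  P(3)·log₂(P(3)/Q(3)) = 0.2277·log₂(0.2277/0.9803) = -0.47956

D_KL(P||Q) = 0.00299 + 4.77444 - 0.47956 = 4.29787 ≈ 4.2979 bits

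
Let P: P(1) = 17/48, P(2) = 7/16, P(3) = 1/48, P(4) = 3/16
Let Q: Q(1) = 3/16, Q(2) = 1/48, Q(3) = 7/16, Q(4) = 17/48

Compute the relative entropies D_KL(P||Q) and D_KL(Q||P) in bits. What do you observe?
D_KL(P||Q) = 1.9831 bits, D_KL(Q||P) = 1.9831 bits. The two directions give the same value here, because Q is a self-inverse relabeling of P; in general KL divergence is asymmetric.

D_KL(P||Q) = Σ P(x) log₂(P(x)/Q(x))

Computing term by term:
  P(1)·log₂(P(1)/Q(1)) = (17/48)·log₂((17/48)/(3/16)) = 0.32496
  P(2)·log₂(P(2)/Q(2)) = (7/16)·log₂((7/16)/(1/48)) = 1.92164
  P(3)·log₂(P(3)/Q(3)) = (1/48)·log₂((1/48)/(7/16)) = -0.09151
  P(4)·log₂(P(4)/Q(4)) = (3/16)·log₂((3/16)/(17/48)) = -0.17204

D_KL(P||Q) = 0.32496 + 1.92164 - 0.09151 - 0.17204 = 1.98305 ≈ 1.9831 bits

D_KL(Q||P) = Σ Q(x) log₂(Q(x)/P(x))

Computing term by term:
  Q(1)·log₂(Q(1)/P(1)) = (3/16)·log₂((3/16)/(17/48)) = -0.17204
  Q(2)·log₂(Q(2)/P(2)) = (1/48)·log₂((1/48)/(7/16)) = -0.09151
  Q(3)·log₂(Q(3)/P(3)) = (7/16)·log₂((7/16)/(1/48)) = 1.92164
  Q(4)·log₂(Q(4)/P(4)) = (17/48)·log₂((17/48)/(3/16)) = 0.32496

D_KL(Q||P) = -0.17204 - 0.09151 + 1.92164 + 0.32496 = 1.98305 ≈ 1.9831 bits

These ARE equal here. Q is P with outcomes relabeled (Q(1) = P(4), Q(2) = P(3), Q(3) = P(2), Q(4) = P(1)) by a relabeling that is its own inverse, so the two sums contain exactly the same terms in a different order. This is a special case — KL divergence is not symmetric in general: D_KL(P||Q) ≠ D_KL(Q||P) for most P, Q.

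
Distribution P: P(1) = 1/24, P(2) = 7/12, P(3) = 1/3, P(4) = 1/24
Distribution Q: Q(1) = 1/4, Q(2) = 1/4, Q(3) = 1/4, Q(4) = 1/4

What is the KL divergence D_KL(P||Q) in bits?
0.6360 bits

D_KL(P||Q) = Σ P(x) log₂(P(x)/Q(x))

Computing term by term:
  P(1)·log₂(P(1)/Q(1)) = (1/24)·log₂((1/24)/(1/4)) = -0.10771
  P(2)·log₂(P(2)/Q(2)) = (7/12)·log₂((7/12)/(1/4)) = 0.71306
  P(3)·log₂(P(3)/Q(3)) = (1/3)·log₂((1/3)/(1/4)) = 0.13835
  P(4)·log₂(P(4)/Q(4)) = (1/24)·log₂((1/24)/(1/4)) = -0.10771

D_KL(P||Q) = -0.10771 + 0.71306 + 0.13835 - 0.10771 = 0.63599 ≈ 0.6360 bits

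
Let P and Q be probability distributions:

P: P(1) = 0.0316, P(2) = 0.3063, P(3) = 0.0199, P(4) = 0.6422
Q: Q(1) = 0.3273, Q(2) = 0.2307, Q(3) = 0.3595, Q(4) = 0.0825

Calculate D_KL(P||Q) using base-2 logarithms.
1.8369 bits

D_KL(P||Q) = Σ P(x) log₂(P(x)/Q(x))

Computing term by term:
  P(1)·log₂(P(1)/Q(1)) = 0.0316·log₂(0.0316/0.3273) = -0.10657
  P(2)·log₂(P(2)/Q(2)) = 0.3063·log₂(0.3063/0.2307) = 0.12525
  P(3)·log₂(P(3)/Q(3)) = 0.0199·log₂(0.0199/0.3595) = -0.08309
  P(4)·log₂(P(4)/Q(4)) = 0.6422·log₂(0.6422/0.0825) = 1.90127

D_KL(P||Q) = -0.10657 + 0.12525 - 0.08309 + 1.90127 = 1.83686 ≈ 1.8369 bits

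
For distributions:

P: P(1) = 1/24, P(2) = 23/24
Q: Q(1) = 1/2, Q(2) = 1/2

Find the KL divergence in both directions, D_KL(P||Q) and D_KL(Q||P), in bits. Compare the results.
D_KL(P||Q) = 0.7501 bits, D_KL(Q||P) = 1.3232 bits. D_KL(Q||P) is larger than D_KL(P||Q) by 0.5731 bits; the two directions differ.

D_KL(P||Q) = Σ P(x) log₂(P(x)/Q(x))

Computing term by term:
  P(1)·log₂(P(1)/Q(1)) = (1/24)·log₂((1/24)/(1/2)) = -0.14937
  P(2)·log₂(P(2)/Q(2)) = (23/24)·log₂((23/24)/(1/2)) = 0.89949

D_KL(P||Q) = -0.14937 + 0.89949 = 0.75012 ≈ 0.7501 bits

D_KL(Q||P) = Σ Q(x) log₂(Q(x)/P(x))

Computing term by term:
  Q(1)·log₂(Q(1)/P(1)) = (1/2)·log₂((1/2)/(1/24)) = 1.79248
  Q(2)·log₂(Q(2)/P(2)) = (1/2)·log₂((1/2)/(23/24)) = -0.46930

D_KL(Q||P) = 1.79248 - 0.46930 = 1.32318 ≈ 1.3232 bits

These are NOT equal (difference: 0.5731 bits). KL divergence is asymmetric: D_KL(P||Q) ≠ D_KL(Q||P) in general.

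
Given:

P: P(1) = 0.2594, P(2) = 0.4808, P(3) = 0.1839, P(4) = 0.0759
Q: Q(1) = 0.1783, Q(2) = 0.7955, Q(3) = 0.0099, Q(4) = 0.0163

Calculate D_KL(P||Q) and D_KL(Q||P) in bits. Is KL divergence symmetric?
D_KL(P||Q) = 0.7347 bits, D_KL(Q||P) = 0.4035 bits. No, KL divergence is not symmetric.

D_KL(P||Q) = Σ P(x) log₂(P(x)/Q(x))

Computing term by term:
  P(1)·log₂(P(1)/Q(1)) = 0.2594·log₂(0.2594/0.1783) = 0.14030
  P(2)·log₂(P(2)/Q(2)) = 0.4808·log₂(0.4808/0.7955) = -0.34927
  P(3)·log₂(P(3)/Q(3)) = 0.1839·log₂(0.1839/0.0099) = 0.77520
  P(4)·log₂(P(4)/Q(4)) = 0.0759·log₂(0.0759/0.0163) = 0.16844

D_KL(P||Q) = 0.14030 - 0.34927 + 0.77520 + 0.16844 = 0.73467 ≈ 0.7347 bits

D_KL(Q||P) = Σ Q(x) log₂(Q(x)/P(x))

Computing term by term:
  Q(1)·log₂(Q(1)/P(1)) = 0.1783·log₂(0.1783/0.2594) = -0.09644
  Q(2)·log₂(Q(2)/P(2)) = 0.7955·log₂(0.7955/0.4808) = 0.57787
  Q(3)·log₂(Q(3)/P(3)) = 0.0099·log₂(0.0099/0.1839) = -0.04173
  Q(4)·log₂(Q(4)/P(4)) = 0.0163·log₂(0.0163/0.0759) = -0.03617

D_KL(Q||P) = -0.09644 + 0.57787 - 0.04173 - 0.03617 = 0.40353 ≈ 0.4035 bits

These are NOT equal (difference: 0.3312 bits). KL divergence is asymmetric: D_KL(P||Q) ≠ D_KL(Q||P) in general.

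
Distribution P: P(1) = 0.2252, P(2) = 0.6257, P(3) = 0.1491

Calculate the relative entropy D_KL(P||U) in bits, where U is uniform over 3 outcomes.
0.2680 bits

U(i) = 1/3 for all i

D_KL(P||U) = Σ P(x) log₂(P(x) / (1/3))
           = Σ P(x) log₂(P(x)) + log₂(3)
           = log₂(3) - H(P)

H(P) = -Σ P(x) log₂(P(x)):
  -P(1)·log₂(P(1)) = -(0.2252)·log₂(0.2252) = 0.48434
  -P(2)·log₂(P(2)) = -(0.6257)·log₂(0.6257) = 0.42326
  -P(3)·log₂(P(3)) = -(0.1491)·log₂(0.1491) = 0.40938
H(P) = 0.48434 + 0.42326 + 0.40938 = 1.31698 bits

log₂(3) = 1.58496 bits

D_KL(P||U) = 1.58496 - 1.31698 = 0.26798 ≈ 0.2680 bits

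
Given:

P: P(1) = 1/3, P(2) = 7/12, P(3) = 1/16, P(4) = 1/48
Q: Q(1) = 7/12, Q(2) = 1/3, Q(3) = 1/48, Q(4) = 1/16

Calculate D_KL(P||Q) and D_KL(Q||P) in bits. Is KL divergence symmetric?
D_KL(P||Q) = 0.2679 bits, D_KL(Q||P) = 0.2679 bits. The two values coincide for this particular pair, but no — KL divergence is not symmetric in general.

D_KL(P||Q) = Σ P(x) log₂(P(x)/Q(x))

Computing term by term:
  P(1)·log₂(P(1)/Q(1)) = (1/3)·log₂((1/3)/(7/12)) = -0.26912
  P(2)·log₂(P(2)/Q(2)) = (7/12)·log₂((7/12)/(1/3)) = 0.47096
  P(3)·log₂(P(3)/Q(3)) = (1/16)·log₂((1/16)/(1/48)) = 0.09906
  P(4)·log₂(P(4)/Q(4)) = (1/48)·log₂((1/48)/(1/16)) = -0.03302

D_KL(P||Q) = -0.26912 + 0.47096 + 0.09906 - 0.03302 = 0.26788 ≈ 0.2679 bits

D_KL(Q||P) = Σ Q(x) log₂(Q(x)/P(x))

Computing term by term:
  Q(1)·log₂(Q(1)/P(1)) = (7/12)·log₂((7/12)/(1/3)) = 0.47096
  Q(2)·log₂(Q(2)/P(2)) = (1/3)·log₂((1/3)/(7/12)) = -0.26912
  Q(3)·log₂(Q(3)/P(3)) = (1/48)·log₂((1/48)/(1/16)) = -0.03302
  Q(4)·log₂(Q(4)/P(4)) = (1/16)·log₂((1/16)/(1/48)) = 0.09906

D_KL(Q||P) = 0.47096 - 0.26912 - 0.03302 + 0.09906 = 0.26788 ≈ 0.2679 bits

These ARE equal here. Q is P with outcomes relabeled (Q(1) = P(2), Q(2) = P(1), Q(3) = P(4), Q(4) = P(3)) by a relabeling that is its own inverse, so the two sums contain exactly the same terms in a different order. This is a special case — KL divergence is not symmetric in general: D_KL(P||Q) ≠ D_KL(Q||P) for most P, Q.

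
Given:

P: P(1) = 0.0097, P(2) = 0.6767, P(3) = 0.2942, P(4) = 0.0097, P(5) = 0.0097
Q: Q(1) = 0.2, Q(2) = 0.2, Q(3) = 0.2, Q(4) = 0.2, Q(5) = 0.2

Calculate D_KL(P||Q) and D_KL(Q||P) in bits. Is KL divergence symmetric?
D_KL(P||Q) = 1.2268 bits, D_KL(Q||P) = 2.1565 bits. No, KL divergence is not symmetric.

D_KL(P||Q) = Σ P(x) log₂(P(x)/Q(x))

Computing term by term:
  P(1)·log₂(P(1)/Q(1)) = 0.0097·log₂(0.0097/0.2) = -0.04235
  P(2)·log₂(P(2)/Q(2)) = 0.6767·log₂(0.6767/0.2) = 1.18999
  P(3)·log₂(P(3)/Q(3)) = 0.2942·log₂(0.2942/0.2) = 0.16381
  P(4)·log₂(P(4)/Q(4)) = 0.0097·log₂(0.0097/0.2) = -0.04235
  P(5)·log₂(P(5)/Q(5)) = 0.0097·log₂(0.0097/0.2) = -0.04235

D_KL(P||Q) = -0.04235 + 1.18999 + 0.16381 - 0.04235 - 0.04235 = 1.22675 ≈ 1.2268 bits

D_KL(Q||P) = Σ Q(x) log₂(Q(x)/P(x))

Computing term by term:
  Q(1)·log₂(Q(1)/P(1)) = 0.2·log₂(0.2/0.0097) = 0.87317
  Q(2)·log₂(Q(2)/P(2)) = 0.2·log₂(0.2/0.6767) = -0.35170
  Q(3)·log₂(Q(3)/P(3)) = 0.2·log₂(0.2/0.2942) = -0.11136
  Q(4)·log₂(Q(4)/P(4)) = 0.2·log₂(0.2/0.0097) = 0.87317
  Q(5)·log₂(Q(5)/P(5)) = 0.2·log₂(0.2/0.0097) = 0.87317

D_KL(Q||P) = 0.87317 - 0.35170 - 0.11136 + 0.87317 + 0.87317 = 2.15645 ≈ 2.1565 bits

These are NOT equal (difference: 0.9297 bits). KL divergence is asymmetric: D_KL(P||Q) ≠ D_KL(Q||P) in general.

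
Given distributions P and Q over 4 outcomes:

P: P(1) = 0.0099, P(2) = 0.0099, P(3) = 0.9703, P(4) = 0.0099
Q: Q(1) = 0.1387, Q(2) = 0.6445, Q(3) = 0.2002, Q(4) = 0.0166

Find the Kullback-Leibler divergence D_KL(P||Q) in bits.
2.1046 bits

D_KL(P||Q) = Σ P(x) log₂(P(x)/Q(x))

Computing term by term:
  P(1)·log₂(P(1)/Q(1)) = 0.0099·log₂(0.0099/0.1387) = -0.03770
  P(2)·log₂(P(2)/Q(2)) = 0.0099·log₂(0.0099/0.6445) = -0.05964
  P(3)·log₂(P(3)/Q(3)) = 0.9703·log₂(0.9703/0.2002) = 2.20936
  P(4)·log₂(P(4)/Q(4)) = 0.0099·log₂(0.0099/0.0166) = -0.00738

D_KL(P||Q) = -0.03770 - 0.05964 + 2.20936 - 0.00738 = 2.10464 ≈ 2.1046 bits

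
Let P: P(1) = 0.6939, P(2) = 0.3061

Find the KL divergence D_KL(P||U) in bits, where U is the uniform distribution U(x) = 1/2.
0.1114 bits

U(i) = 1/2 for all i

D_KL(P||U) = Σ P(x) log₂(P(x) / (1/2))
           = Σ P(x) log₂(P(x)) + log₂(2)
           = log₂(2) - H(P)

H(P) = -Σ P(x) log₂(P(x)):
  -P(1)·log₂(P(1)) = -(0.6939)·log₂(0.6939) = 0.36582
  -P(2)·log₂(P(2)) = -(0.3061)·log₂(0.3061) = 0.52280
H(P) = 0.36582 + 0.52280 = 0.88862 bits

log₂(2) = 1.00000 bits

D_KL(P||U) = 1.00000 - 0.88862 = 0.11138 ≈ 0.1114 bits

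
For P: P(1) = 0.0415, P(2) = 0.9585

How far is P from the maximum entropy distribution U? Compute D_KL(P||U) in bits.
0.7509 bits

U(i) = 1/2 for all i

D_KL(P||U) = Σ P(x) log₂(P(x) / (1/2))
           = Σ P(x) log₂(P(x)) + log₂(2)
           = log₂(2) - H(P)

H(P) = -Σ P(x) log₂(P(x)):
  -P(1)·log₂(P(1)) = -(0.0415)·log₂(0.0415) = 0.19052
  -P(2)·log₂(P(2)) = -(0.9585)·log₂(0.9585) = 0.05861
H(P) = 0.19052 + 0.05861 = 0.24913 bits

log₂(2) = 1.00000 bits

D_KL(P||U) = 1.00000 - 0.24913 = 0.75087 ≈ 0.7509 bits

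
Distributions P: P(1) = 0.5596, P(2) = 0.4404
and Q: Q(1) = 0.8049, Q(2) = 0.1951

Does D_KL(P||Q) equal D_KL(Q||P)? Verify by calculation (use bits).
D_KL(P||Q) = 0.2238 bits, D_KL(Q||P) = 0.1929 bits. No — D_KL(P||Q) ≠ D_KL(Q||P) for this pair.

D_KL(P||Q) = Σ P(x) log₂(P(x)/Q(x))

Computing term by term:
  P(1)·log₂(P(1)/Q(1)) = 0.5596·log₂(0.5596/0.8049) = -0.29346
  P(2)·log₂(P(2)/Q(2)) = 0.4404·log₂(0.4404/0.1951) = 0.51729

D_KL(P||Q) = -0.29346 + 0.51729 = 0.22383 ≈ 0.2238 bits

D_KL(Q||P) = Σ Q(x) log₂(Q(x)/P(x))

Computing term by term:
  Q(1)·log₂(Q(1)/P(1)) = 0.8049·log₂(0.8049/0.5596) = 0.42210
  Q(2)·log₂(Q(2)/P(2)) = 0.1951·log₂(0.1951/0.4404) = -0.22916

D_KL(Q||P) = 0.42210 - 0.22916 = 0.19294 ≈ 0.1929 bits

These are NOT equal (difference: 0.0309 bits). KL divergence is asymmetric: D_KL(P||Q) ≠ D_KL(Q||P) in general.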